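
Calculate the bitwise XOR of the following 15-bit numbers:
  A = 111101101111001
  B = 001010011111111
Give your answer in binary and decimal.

Apply ^ to each column (1 where bits differ):
  111101101111001
^ 001010011111111
-----------------
  110111110000110

Answer: 110111110000110 (28550)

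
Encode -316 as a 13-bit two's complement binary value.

1. Binary of +316:  0000100111100
2. Invert bits:     1111011000011
3. Add 1:           1111011000100

Answer: 1111011000100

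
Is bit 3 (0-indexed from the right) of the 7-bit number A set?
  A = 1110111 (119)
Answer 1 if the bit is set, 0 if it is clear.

Bit 3 is the 4th from the right.
  1110111
     ^
That bit is 0.

Answer: 0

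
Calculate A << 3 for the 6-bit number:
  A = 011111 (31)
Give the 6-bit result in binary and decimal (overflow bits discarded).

Shift left by 3: drop the top 3 bit(s), append 3 zero(s) on the right.
  011111  ->  discard [011], keep [111], append 000
= 111000

Answer: 111000 (56)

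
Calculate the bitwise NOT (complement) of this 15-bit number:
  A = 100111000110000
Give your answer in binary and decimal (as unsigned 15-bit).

Flip each bit (0->1, 1->0):
  100111000110000
  011000111001111

Answer: 011000111001111 (12751)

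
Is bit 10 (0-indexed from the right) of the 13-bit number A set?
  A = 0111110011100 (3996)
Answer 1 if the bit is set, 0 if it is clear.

Bit 10 is the 11th from the right.
  0111110011100
    ^
That bit is 1.

Answer: 1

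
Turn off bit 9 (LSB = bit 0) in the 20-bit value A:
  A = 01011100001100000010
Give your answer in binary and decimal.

Mask = ~(1 << 9) = 11111111110111111111
Bit 9 of A is 1, so AND-ing with the mask clears it to 0.
  01011100001100000010
& 11111111110111111111
----------------------
  01011100000100000010

Answer: 01011100000100000010 (377090)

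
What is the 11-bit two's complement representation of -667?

1. Binary of +667:  01010011011
2. Invert bits:     10101100100
3. Add 1:           10101100101

Answer: 10101100101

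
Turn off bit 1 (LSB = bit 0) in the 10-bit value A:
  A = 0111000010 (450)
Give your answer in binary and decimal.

Mask = ~(1 << 1) = 1111111101
Bit 1 of A is 1, so AND-ing with the mask clears it to 0.
  0111000010
& 1111111101
------------
  0111000000

Answer: 0111000000 (448)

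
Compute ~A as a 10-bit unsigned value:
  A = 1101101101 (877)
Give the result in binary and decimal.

Flip each bit (0->1, 1->0):
  1101101101
  0010010010

Answer: 0010010010 (146)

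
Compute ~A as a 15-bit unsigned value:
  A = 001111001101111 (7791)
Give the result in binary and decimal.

Flip each bit (0->1, 1->0):
  001111001101111
  110000110010000

Answer: 110000110010000 (24976)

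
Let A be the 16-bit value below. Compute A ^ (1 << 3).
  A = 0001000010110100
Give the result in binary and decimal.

Mask = 1 << 3 = 0000000000001000
Bit 3 of A is 0; XOR with the mask flips it to 1.
  0001000010110100
^ 0000000000001000
------------------
  0001000010111100

Answer: 0001000010111100 (4284)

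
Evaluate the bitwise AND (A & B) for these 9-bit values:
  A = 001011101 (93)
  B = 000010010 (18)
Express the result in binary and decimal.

Apply & to each column (1 only where both bits are 1):
  001011101
& 000010010
-----------
  000010000

Answer: 000010000 (16)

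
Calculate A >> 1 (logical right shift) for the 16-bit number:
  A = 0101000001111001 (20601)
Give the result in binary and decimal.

Logical shift right by 1: drop the bottom 1 bit(s), prepend 1 zero(s) on the left.
  0101000001111001  ->  keep [010100000111100], discard [1], prepend 0
= 0010100000111100

Answer: 0010100000111100 (10300)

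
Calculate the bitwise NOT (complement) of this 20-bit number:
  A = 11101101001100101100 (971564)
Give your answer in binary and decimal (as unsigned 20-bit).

Flip each bit (0->1, 1->0):
  11101101001100101100
  00010010110011010011

Answer: 00010010110011010011 (77011)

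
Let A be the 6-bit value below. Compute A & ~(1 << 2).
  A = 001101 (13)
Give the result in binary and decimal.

Mask = ~(1 << 2) = 111011
Bit 2 of A is 1, so AND-ing with the mask clears it to 0.
  001101
& 111011
--------
  001001

Answer: 001001 (9)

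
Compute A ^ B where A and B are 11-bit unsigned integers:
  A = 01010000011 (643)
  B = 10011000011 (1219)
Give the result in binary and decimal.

Apply ^ to each column (1 where bits differ):
  01010000011
^ 10011000011
-------------
  11001000000

Answer: 11001000000 (1600)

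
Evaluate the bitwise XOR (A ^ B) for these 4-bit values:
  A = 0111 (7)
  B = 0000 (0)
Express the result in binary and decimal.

Apply ^ to each column (1 where bits differ):
  0111
^ 0000
------
  0111

Answer: 0111 (7)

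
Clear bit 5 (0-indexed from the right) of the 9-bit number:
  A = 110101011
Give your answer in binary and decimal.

Mask = ~(1 << 5) = 111011111
Bit 5 of A is 1, so AND-ing with the mask clears it to 0.
  110101011
& 111011111
-----------
  110001011

Answer: 110001011 (395)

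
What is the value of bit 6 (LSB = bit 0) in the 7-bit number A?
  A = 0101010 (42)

Bit 6 is the 7th from the right.
  0101010
  ^
That bit is 0.

Answer: 0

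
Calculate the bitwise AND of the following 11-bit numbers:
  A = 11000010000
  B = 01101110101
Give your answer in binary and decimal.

Apply & to each column (1 only where both bits are 1):
  11000010000
& 01101110101
-------------
  01000010000

Answer: 01000010000 (528)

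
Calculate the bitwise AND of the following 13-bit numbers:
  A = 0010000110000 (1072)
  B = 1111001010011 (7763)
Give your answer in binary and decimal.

Apply & to each column (1 only where both bits are 1):
  0010000110000
& 1111001010011
---------------
  0010000010000

Answer: 0010000010000 (1040)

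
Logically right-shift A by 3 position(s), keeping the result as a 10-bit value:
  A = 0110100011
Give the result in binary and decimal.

Logical shift right by 3: drop the bottom 3 bit(s), prepend 3 zero(s) on the left.
  0110100011  ->  keep [0110100], discard [011], prepend 000
= 0000110100

Answer: 0000110100 (52)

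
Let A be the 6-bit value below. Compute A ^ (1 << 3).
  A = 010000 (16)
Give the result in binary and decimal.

Mask = 1 << 3 = 001000
Bit 3 of A is 0; XOR with the mask flips it to 1.
  010000
^ 001000
--------
  011000

Answer: 011000 (24)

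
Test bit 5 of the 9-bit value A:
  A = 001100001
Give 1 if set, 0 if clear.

Bit 5 is the 6th from the right.
  001100001
     ^
That bit is 1.

Answer: 1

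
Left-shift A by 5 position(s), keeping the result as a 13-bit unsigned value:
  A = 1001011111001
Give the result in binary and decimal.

Shift left by 5: drop the top 5 bit(s), append 5 zero(s) on the right.
  1001011111001  ->  discard [10010], keep [11111001], append 00000
= 1111100100000

Answer: 1111100100000 (7968)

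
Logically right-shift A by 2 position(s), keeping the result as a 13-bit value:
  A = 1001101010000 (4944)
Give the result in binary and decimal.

Logical shift right by 2: drop the bottom 2 bit(s), prepend 2 zero(s) on the left.
  1001101010000  ->  keep [10011010100], discard [00], prepend 00
= 0010011010100

Answer: 0010011010100 (1236)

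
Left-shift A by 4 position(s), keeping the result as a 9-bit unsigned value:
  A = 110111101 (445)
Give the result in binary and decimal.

Shift left by 4: drop the top 4 bit(s), append 4 zero(s) on the right.
  110111101  ->  discard [1101], keep [11101], append 0000
= 111010000

Answer: 111010000 (464)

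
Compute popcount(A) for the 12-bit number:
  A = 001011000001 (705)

001011000001
1-bits at positions (from bit 0 = LSB): 0, 6, 7, 9
Count = 4

Answer: 4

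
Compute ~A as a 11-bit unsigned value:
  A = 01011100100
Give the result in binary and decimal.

Flip each bit (0->1, 1->0):
  01011100100
  10100011011

Answer: 10100011011 (1307)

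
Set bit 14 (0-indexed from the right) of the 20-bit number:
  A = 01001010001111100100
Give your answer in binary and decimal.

Mask = 1 << 14 = 00000100000000000000
Bit 14 of A is 0, so OR-ing with the mask flips it to 1.
  01001010001111100100
| 00000100000000000000
----------------------
  01001110001111100100

Answer: 01001110001111100100 (320484)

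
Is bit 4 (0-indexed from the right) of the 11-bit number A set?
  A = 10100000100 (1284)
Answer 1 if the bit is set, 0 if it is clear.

Bit 4 is the 5th from the right.
  10100000100
        ^
That bit is 0.

Answer: 0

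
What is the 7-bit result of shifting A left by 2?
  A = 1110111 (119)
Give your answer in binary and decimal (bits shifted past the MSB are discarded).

Shift left by 2: drop the top 2 bit(s), append 2 zero(s) on the right.
  1110111  ->  discard [11], keep [10111], append 00
= 1011100

Answer: 1011100 (92)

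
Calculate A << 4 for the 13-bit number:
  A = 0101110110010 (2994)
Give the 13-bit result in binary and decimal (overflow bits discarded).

Shift left by 4: drop the top 4 bit(s), append 4 zero(s) on the right.
  0101110110010  ->  discard [0101], keep [110110010], append 0000
= 1101100100000

Answer: 1101100100000 (6944)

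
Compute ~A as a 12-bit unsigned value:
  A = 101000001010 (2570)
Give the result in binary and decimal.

Flip each bit (0->1, 1->0):
  101000001010
  010111110101

Answer: 010111110101 (1525)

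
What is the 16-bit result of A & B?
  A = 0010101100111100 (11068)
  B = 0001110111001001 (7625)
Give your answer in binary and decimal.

Apply & to each column (1 only where both bits are 1):
  0010101100111100
& 0001110111001001
------------------
  0000100100001000

Answer: 0000100100001000 (2312)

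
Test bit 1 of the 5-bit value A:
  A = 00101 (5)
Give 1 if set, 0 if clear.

Bit 1 is the 2nd from the right.
  00101
     ^
That bit is 0.

Answer: 0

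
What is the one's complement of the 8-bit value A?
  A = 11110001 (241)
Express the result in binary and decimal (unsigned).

Flip each bit (0->1, 1->0):
  11110001
  00001110

Answer: 00001110 (14)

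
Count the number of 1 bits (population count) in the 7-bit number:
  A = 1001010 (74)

1001010
1-bits at positions (from bit 0 = LSB): 1, 3, 6
Count = 3

Answer: 3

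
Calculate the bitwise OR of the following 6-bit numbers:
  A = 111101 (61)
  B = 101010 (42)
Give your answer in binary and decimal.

Apply | to each column (1 where either bit is 1):
  111101
| 101010
--------
  111111

Answer: 111111 (63)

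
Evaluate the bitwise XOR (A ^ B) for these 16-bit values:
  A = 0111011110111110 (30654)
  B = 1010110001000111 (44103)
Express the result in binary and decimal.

Apply ^ to each column (1 where bits differ):
  0111011110111110
^ 1010110001000111
------------------
  1101101111111001

Answer: 1101101111111001 (56313)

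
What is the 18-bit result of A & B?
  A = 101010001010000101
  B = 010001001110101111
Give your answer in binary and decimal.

Apply & to each column (1 only where both bits are 1):
  101010001010000101
& 010001001110101111
--------------------
  000000001010000101

Answer: 000000001010000101 (645)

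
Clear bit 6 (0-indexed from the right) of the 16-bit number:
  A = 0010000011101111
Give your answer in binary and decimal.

Mask = ~(1 << 6) = 1111111110111111
Bit 6 of A is 1, so AND-ing with the mask clears it to 0.
  0010000011101111
& 1111111110111111
------------------
  0010000010101111

Answer: 0010000010101111 (8367)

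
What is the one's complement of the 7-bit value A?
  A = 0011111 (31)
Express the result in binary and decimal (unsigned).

Flip each bit (0->1, 1->0):
  0011111
  1100000

Answer: 1100000 (96)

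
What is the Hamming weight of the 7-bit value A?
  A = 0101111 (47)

0101111
1-bits at positions (from bit 0 = LSB): 0, 1, 2, 3, 5
Count = 5

Answer: 5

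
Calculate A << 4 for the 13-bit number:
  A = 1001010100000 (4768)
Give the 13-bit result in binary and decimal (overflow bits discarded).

Shift left by 4: drop the top 4 bit(s), append 4 zero(s) on the right.
  1001010100000  ->  discard [1001], keep [010100000], append 0000
= 0101000000000

Answer: 0101000000000 (2560)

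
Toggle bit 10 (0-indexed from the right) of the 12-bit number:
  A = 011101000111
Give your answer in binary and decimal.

Mask = 1 << 10 = 010000000000
Bit 10 of A is 1; XOR with the mask flips it to 0.
  011101000111
^ 010000000000
--------------
  001101000111

Answer: 001101000111 (839)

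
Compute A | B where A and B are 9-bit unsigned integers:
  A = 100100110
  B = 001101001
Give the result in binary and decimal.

Apply | to each column (1 where either bit is 1):
  100100110
| 001101001
-----------
  101101111

Answer: 101101111 (367)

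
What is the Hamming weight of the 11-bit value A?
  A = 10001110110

10001110110
1-bits at positions (from bit 0 = LSB): 1, 2, 4, 5, 6, 10
Count = 6

Answer: 6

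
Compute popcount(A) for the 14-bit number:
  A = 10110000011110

10110000011110
1-bits at positions (from bit 0 = LSB): 1, 2, 3, 4, 10, 11, 13
Count = 7

Answer: 7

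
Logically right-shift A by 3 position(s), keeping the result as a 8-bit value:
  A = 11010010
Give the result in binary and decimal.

Logical shift right by 3: drop the bottom 3 bit(s), prepend 3 zero(s) on the left.
  11010010  ->  keep [11010], discard [010], prepend 000
= 00011010

Answer: 00011010 (26)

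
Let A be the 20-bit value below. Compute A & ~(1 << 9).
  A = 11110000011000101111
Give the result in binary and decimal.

Mask = ~(1 << 9) = 11111111110111111111
Bit 9 of A is 1, so AND-ing with the mask clears it to 0.
  11110000011000101111
& 11111111110111111111
----------------------
  11110000010000101111

Answer: 11110000010000101111 (984111)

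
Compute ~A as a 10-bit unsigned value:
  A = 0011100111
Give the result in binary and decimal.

Flip each bit (0->1, 1->0):
  0011100111
  1100011000

Answer: 1100011000 (792)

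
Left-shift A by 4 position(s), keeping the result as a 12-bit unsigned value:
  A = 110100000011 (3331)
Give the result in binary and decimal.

Shift left by 4: drop the top 4 bit(s), append 4 zero(s) on the right.
  110100000011  ->  discard [1101], keep [00000011], append 0000
= 000000110000

Answer: 000000110000 (48)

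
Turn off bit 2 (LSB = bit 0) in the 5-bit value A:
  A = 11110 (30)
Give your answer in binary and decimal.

Mask = ~(1 << 2) = 11011
Bit 2 of A is 1, so AND-ing with the mask clears it to 0.
  11110
& 11011
-------
  11010

Answer: 11010 (26)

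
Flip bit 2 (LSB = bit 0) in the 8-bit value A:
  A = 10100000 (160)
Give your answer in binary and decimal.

Mask = 1 << 2 = 00000100
Bit 2 of A is 0; XOR with the mask flips it to 1.
  10100000
^ 00000100
----------
  10100100

Answer: 10100100 (164)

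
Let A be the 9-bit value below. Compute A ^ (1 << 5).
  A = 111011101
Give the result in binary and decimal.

Mask = 1 << 5 = 000100000
Bit 5 of A is 0; XOR with the mask flips it to 1.
  111011101
^ 000100000
-----------
  111111101

Answer: 111111101 (509)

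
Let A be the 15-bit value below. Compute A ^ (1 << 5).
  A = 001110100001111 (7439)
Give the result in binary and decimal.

Mask = 1 << 5 = 000000000100000
Bit 5 of A is 0; XOR with the mask flips it to 1.
  001110100001111
^ 000000000100000
-----------------
  001110100101111

Answer: 001110100101111 (7471)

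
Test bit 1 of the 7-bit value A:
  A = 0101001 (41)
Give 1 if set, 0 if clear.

Bit 1 is the 2nd from the right.
  0101001
       ^
That bit is 0.

Answer: 0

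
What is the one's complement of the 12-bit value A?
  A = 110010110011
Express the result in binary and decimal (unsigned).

Flip each bit (0->1, 1->0):
  110010110011
  001101001100

Answer: 001101001100 (844)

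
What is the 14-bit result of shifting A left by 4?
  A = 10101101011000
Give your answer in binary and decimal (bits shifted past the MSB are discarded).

Shift left by 4: drop the top 4 bit(s), append 4 zero(s) on the right.
  10101101011000  ->  discard [1010], keep [1101011000], append 0000
= 11010110000000

Answer: 11010110000000 (13696)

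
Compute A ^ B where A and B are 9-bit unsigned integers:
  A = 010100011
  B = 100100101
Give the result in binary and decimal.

Apply ^ to each column (1 where bits differ):
  010100011
^ 100100101
-----------
  110000110

Answer: 110000110 (390)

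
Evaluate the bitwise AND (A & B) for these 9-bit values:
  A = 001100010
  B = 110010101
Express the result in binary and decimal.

Apply & to each column (1 only where both bits are 1):
  001100010
& 110010101
-----------
  000000000

Answer: 000000000 (0)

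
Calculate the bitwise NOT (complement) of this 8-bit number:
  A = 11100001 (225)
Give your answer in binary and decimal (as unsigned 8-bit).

Flip each bit (0->1, 1->0):
  11100001
  00011110

Answer: 00011110 (30)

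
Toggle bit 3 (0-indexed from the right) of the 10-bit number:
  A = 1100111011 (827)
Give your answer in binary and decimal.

Mask = 1 << 3 = 0000001000
Bit 3 of A is 1; XOR with the mask flips it to 0.
  1100111011
^ 0000001000
------------
  1100110011

Answer: 1100110011 (819)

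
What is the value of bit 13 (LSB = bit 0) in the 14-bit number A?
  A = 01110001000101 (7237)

Bit 13 is the 14th from the right.
  01110001000101
  ^
That bit is 0.

Answer: 0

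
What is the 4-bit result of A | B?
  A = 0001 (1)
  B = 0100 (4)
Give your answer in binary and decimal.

Apply | to each column (1 where either bit is 1):
  0001
| 0100
------
  0101

Answer: 0101 (5)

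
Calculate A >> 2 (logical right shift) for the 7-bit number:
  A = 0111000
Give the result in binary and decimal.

Logical shift right by 2: drop the bottom 2 bit(s), prepend 2 zero(s) on the left.
  0111000  ->  keep [01110], discard [00], prepend 00
= 0001110

Answer: 0001110 (14)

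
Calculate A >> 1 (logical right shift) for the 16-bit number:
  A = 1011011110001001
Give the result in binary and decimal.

Logical shift right by 1: drop the bottom 1 bit(s), prepend 1 zero(s) on the left.
  1011011110001001  ->  keep [101101111000100], discard [1], prepend 0
= 0101101111000100

Answer: 0101101111000100 (23492)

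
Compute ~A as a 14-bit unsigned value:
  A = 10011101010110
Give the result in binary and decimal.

Flip each bit (0->1, 1->0):
  10011101010110
  01100010101001

Answer: 01100010101001 (6313)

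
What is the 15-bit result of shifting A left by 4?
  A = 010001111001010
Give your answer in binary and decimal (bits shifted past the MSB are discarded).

Shift left by 4: drop the top 4 bit(s), append 4 zero(s) on the right.
  010001111001010  ->  discard [0100], keep [01111001010], append 0000
= 011110010100000

Answer: 011110010100000 (15520)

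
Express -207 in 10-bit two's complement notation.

1. Binary of +207:  0011001111
2. Invert bits:     1100110000
3. Add 1:           1100110001

Answer: 1100110001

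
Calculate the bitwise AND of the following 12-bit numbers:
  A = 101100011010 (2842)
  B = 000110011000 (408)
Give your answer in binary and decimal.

Apply & to each column (1 only where both bits are 1):
  101100011010
& 000110011000
--------------
  000100011000

Answer: 000100011000 (280)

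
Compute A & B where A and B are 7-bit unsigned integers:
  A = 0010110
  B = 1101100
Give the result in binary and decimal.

Apply & to each column (1 only where both bits are 1):
  0010110
& 1101100
---------
  0000100

Answer: 0000100 (4)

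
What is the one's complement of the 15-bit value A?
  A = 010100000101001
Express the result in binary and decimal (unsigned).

Flip each bit (0->1, 1->0):
  010100000101001
  101011111010110

Answer: 101011111010110 (22486)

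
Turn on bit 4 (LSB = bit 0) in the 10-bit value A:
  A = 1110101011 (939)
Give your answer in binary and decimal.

Mask = 1 << 4 = 0000010000
Bit 4 of A is 0, so OR-ing with the mask flips it to 1.
  1110101011
| 0000010000
------------
  1110111011

Answer: 1110111011 (955)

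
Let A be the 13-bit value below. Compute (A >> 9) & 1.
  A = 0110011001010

Bit 9 is the 10th from the right.
  0110011001010
     ^
That bit is 0.

Answer: 0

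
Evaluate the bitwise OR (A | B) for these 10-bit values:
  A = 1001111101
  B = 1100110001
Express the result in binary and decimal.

Apply | to each column (1 where either bit is 1):
  1001111101
| 1100110001
------------
  1101111101

Answer: 1101111101 (893)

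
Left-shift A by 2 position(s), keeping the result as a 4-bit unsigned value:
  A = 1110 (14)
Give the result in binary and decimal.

Shift left by 2: drop the top 2 bit(s), append 2 zero(s) on the right.
  1110  ->  discard [11], keep [10], append 00
= 1000

Answer: 1000 (8)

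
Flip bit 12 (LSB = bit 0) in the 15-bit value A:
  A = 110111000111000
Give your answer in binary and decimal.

Mask = 1 << 12 = 001000000000000
Bit 12 of A is 0; XOR with the mask flips it to 1.
  110111000111000
^ 001000000000000
-----------------
  111111000111000

Answer: 111111000111000 (32312)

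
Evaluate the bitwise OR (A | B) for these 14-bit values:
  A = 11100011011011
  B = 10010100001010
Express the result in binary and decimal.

Apply | to each column (1 where either bit is 1):
  11100011011011
| 10010100001010
----------------
  11110111011011

Answer: 11110111011011 (15835)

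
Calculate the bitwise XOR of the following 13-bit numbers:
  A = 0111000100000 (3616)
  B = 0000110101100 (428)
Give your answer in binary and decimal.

Apply ^ to each column (1 where bits differ):
  0111000100000
^ 0000110101100
---------------
  0111110001100

Answer: 0111110001100 (3980)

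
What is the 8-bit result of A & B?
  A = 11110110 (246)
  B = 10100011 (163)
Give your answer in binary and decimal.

Apply & to each column (1 only where both bits are 1):
  11110110
& 10100011
----------
  10100010

Answer: 10100010 (162)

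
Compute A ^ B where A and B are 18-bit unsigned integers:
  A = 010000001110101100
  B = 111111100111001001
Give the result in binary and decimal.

Apply ^ to each column (1 where bits differ):
  010000001110101100
^ 111111100111001001
--------------------
  101111101001100101

Answer: 101111101001100101 (195173)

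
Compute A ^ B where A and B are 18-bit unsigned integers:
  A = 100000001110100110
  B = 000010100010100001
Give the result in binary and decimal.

Apply ^ to each column (1 where bits differ):
  100000001110100110
^ 000010100010100001
--------------------
  100010101100000111

Answer: 100010101100000111 (142087)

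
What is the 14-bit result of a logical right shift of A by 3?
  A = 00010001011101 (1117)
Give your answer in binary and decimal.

Logical shift right by 3: drop the bottom 3 bit(s), prepend 3 zero(s) on the left.
  00010001011101  ->  keep [00010001011], discard [101], prepend 000
= 00000010001011

Answer: 00000010001011 (139)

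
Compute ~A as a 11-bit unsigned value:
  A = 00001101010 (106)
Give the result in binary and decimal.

Flip each bit (0->1, 1->0):
  00001101010
  11110010101

Answer: 11110010101 (1941)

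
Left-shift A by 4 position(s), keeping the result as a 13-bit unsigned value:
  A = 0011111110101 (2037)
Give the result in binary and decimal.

Shift left by 4: drop the top 4 bit(s), append 4 zero(s) on the right.
  0011111110101  ->  discard [0011], keep [111110101], append 0000
= 1111101010000

Answer: 1111101010000 (8016)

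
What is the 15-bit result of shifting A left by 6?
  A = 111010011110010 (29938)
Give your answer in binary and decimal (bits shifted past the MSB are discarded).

Shift left by 6: drop the top 6 bit(s), append 6 zero(s) on the right.
  111010011110010  ->  discard [111010], keep [011110010], append 000000
= 011110010000000

Answer: 011110010000000 (15488)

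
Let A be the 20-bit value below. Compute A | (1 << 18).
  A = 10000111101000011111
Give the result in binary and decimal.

Mask = 1 << 18 = 01000000000000000000
Bit 18 of A is 0, so OR-ing with the mask flips it to 1.
  10000111101000011111
| 01000000000000000000
----------------------
  11000111101000011111

Answer: 11000111101000011111 (817695)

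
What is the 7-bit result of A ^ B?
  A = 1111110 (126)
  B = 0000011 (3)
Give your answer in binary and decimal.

Apply ^ to each column (1 where bits differ):
  1111110
^ 0000011
---------
  1111101

Answer: 1111101 (125)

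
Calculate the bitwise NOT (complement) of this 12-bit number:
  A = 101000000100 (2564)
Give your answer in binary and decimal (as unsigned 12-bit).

Flip each bit (0->1, 1->0):
  101000000100
  010111111011

Answer: 010111111011 (1531)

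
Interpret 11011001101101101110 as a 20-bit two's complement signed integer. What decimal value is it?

MSB is 1, so the value is negative. Find the magnitude:
1. Invert bits:  00100110010010010001
2. Add 1:        00100110010010010010  = 156818
3. Apply sign:   -156818

Answer: -156818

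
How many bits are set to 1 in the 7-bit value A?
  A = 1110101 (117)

1110101
1-bits at positions (from bit 0 = LSB): 0, 2, 4, 5, 6
Count = 5

Answer: 5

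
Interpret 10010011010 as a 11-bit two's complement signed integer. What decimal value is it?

MSB is 1, so the value is negative. Find the magnitude:
1. Invert bits:  01101100101
2. Add 1:        01101100110  = 870
3. Apply sign:   -870

Answer: -870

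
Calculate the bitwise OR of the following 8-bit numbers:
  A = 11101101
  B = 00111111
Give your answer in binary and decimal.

Apply | to each column (1 where either bit is 1):
  11101101
| 00111111
----------
  11111111

Answer: 11111111 (255)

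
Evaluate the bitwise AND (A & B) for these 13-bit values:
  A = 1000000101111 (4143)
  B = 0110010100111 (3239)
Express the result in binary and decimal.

Apply & to each column (1 only where both bits are 1):
  1000000101111
& 0110010100111
---------------
  0000000100111

Answer: 0000000100111 (39)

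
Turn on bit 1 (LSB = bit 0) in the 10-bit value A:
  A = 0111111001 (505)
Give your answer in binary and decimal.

Mask = 1 << 1 = 0000000010
Bit 1 of A is 0, so OR-ing with the mask flips it to 1.
  0111111001
| 0000000010
------------
  0111111011

Answer: 0111111011 (507)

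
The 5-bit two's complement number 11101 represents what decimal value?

MSB is 1, so the value is negative. Find the magnitude:
1. Invert bits:  00010
2. Add 1:        00011  = 3
3. Apply sign:   -3

Answer: -3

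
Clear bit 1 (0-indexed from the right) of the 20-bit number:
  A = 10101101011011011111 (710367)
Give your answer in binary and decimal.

Mask = ~(1 << 1) = 11111111111111111101
Bit 1 of A is 1, so AND-ing with the mask clears it to 0.
  10101101011011011111
& 11111111111111111101
----------------------
  10101101011011011101

Answer: 10101101011011011101 (710365)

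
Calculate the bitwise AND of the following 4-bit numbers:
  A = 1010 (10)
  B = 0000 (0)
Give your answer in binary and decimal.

Apply & to each column (1 only where both bits are 1):
  1010
& 0000
------
  0000

Answer: 0000 (0)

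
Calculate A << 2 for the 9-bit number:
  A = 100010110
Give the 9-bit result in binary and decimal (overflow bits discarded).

Shift left by 2: drop the top 2 bit(s), append 2 zero(s) on the right.
  100010110  ->  discard [10], keep [0010110], append 00
= 001011000

Answer: 001011000 (88)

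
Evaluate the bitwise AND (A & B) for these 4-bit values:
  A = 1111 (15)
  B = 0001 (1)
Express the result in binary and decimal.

Apply & to each column (1 only where both bits are 1):
  1111
& 0001
------
  0001

Answer: 0001 (1)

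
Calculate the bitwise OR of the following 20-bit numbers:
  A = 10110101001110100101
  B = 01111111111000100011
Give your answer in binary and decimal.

Apply | to each column (1 where either bit is 1):
  10110101001110100101
| 01111111111000100011
----------------------
  11111111111110100111

Answer: 11111111111110100111 (1048487)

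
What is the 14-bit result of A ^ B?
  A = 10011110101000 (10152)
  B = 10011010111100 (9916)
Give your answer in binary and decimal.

Apply ^ to each column (1 where bits differ):
  10011110101000
^ 10011010111100
----------------
  00000100010100

Answer: 00000100010100 (276)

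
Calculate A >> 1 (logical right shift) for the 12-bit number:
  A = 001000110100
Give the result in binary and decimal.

Logical shift right by 1: drop the bottom 1 bit(s), prepend 1 zero(s) on the left.
  001000110100  ->  keep [00100011010], discard [0], prepend 0
= 000100011010

Answer: 000100011010 (282)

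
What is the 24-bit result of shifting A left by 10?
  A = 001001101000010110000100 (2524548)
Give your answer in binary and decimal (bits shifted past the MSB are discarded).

Shift left by 10: drop the top 10 bit(s), append 10 zero(s) on the right.
  001001101000010110000100  ->  discard [0010011010], keep [00010110000100], append 0000000000
= 000101100001000000000000

Answer: 000101100001000000000000 (1445888)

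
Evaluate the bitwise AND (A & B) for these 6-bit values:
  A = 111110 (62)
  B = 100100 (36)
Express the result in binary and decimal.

Apply & to each column (1 only where both bits are 1):
  111110
& 100100
--------
  100100

Answer: 100100 (36)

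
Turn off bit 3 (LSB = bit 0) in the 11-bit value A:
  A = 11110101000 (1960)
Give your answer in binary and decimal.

Mask = ~(1 << 3) = 11111110111
Bit 3 of A is 1, so AND-ing with the mask clears it to 0.
  11110101000
& 11111110111
-------------
  11110100000

Answer: 11110100000 (1952)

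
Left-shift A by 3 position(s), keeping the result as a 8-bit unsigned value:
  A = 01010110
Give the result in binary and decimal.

Shift left by 3: drop the top 3 bit(s), append 3 zero(s) on the right.
  01010110  ->  discard [010], keep [10110], append 000
= 10110000

Answer: 10110000 (176)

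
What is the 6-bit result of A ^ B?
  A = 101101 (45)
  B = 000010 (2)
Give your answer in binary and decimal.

Apply ^ to each column (1 where bits differ):
  101101
^ 000010
--------
  101111

Answer: 101111 (47)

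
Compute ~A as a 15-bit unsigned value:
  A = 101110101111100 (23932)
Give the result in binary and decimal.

Flip each bit (0->1, 1->0):
  101110101111100
  010001010000011

Answer: 010001010000011 (8835)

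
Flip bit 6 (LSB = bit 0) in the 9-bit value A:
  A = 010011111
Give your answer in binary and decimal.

Mask = 1 << 6 = 001000000
Bit 6 of A is 0; XOR with the mask flips it to 1.
  010011111
^ 001000000
-----------
  011011111

Answer: 011011111 (223)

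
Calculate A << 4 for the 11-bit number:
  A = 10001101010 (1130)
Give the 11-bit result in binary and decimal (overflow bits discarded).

Shift left by 4: drop the top 4 bit(s), append 4 zero(s) on the right.
  10001101010  ->  discard [1000], keep [1101010], append 0000
= 11010100000

Answer: 11010100000 (1696)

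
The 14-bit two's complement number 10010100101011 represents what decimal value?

MSB is 1, so the value is negative. Find the magnitude:
1. Invert bits:  01101011010100
2. Add 1:        01101011010101  = 6869
3. Apply sign:   -6869

Answer: -6869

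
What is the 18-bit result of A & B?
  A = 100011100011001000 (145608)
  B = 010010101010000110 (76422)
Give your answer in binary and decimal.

Apply & to each column (1 only where both bits are 1):
  100011100011001000
& 010010101010000110
--------------------
  000010100010000000

Answer: 000010100010000000 (10368)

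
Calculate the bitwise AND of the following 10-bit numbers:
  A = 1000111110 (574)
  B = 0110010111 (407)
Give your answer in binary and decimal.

Apply & to each column (1 only where both bits are 1):
  1000111110
& 0110010111
------------
  0000010110

Answer: 0000010110 (22)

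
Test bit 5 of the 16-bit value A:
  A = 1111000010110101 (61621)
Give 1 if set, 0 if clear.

Bit 5 is the 6th from the right.
  1111000010110101
            ^
That bit is 1.

Answer: 1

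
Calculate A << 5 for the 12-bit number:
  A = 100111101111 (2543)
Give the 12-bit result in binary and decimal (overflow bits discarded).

Shift left by 5: drop the top 5 bit(s), append 5 zero(s) on the right.
  100111101111  ->  discard [10011], keep [1101111], append 00000
= 110111100000

Answer: 110111100000 (3552)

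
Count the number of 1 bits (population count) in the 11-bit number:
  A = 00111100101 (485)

00111100101
1-bits at positions (from bit 0 = LSB): 0, 2, 5, 6, 7, 8
Count = 6

Answer: 6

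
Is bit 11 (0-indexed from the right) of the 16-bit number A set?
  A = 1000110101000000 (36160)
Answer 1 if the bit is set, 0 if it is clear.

Bit 11 is the 12th from the right.
  1000110101000000
      ^
That bit is 1.

Answer: 1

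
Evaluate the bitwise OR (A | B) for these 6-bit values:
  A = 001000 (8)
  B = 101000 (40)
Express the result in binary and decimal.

Apply | to each column (1 where either bit is 1):
  001000
| 101000
--------
  101000

Answer: 101000 (40)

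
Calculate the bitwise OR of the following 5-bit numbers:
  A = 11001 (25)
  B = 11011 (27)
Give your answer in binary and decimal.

Apply | to each column (1 where either bit is 1):
  11001
| 11011
-------
  11011

Answer: 11011 (27)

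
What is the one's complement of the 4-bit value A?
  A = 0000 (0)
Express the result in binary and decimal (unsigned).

Flip each bit (0->1, 1->0):
  0000
  1111

Answer: 1111 (15)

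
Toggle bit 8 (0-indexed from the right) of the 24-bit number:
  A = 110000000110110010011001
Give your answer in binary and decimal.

Mask = 1 << 8 = 000000000000000100000000
Bit 8 of A is 0; XOR with the mask flips it to 1.
  110000000110110010011001
^ 000000000000000100000000
--------------------------
  110000000110110110011001

Answer: 110000000110110110011001 (12610969)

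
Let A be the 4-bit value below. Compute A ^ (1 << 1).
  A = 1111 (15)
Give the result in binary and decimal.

Mask = 1 << 1 = 0010
Bit 1 of A is 1; XOR with the mask flips it to 0.
  1111
^ 0010
------
  1101

Answer: 1101 (13)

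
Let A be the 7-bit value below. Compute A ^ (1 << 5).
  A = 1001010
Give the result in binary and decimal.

Mask = 1 << 5 = 0100000
Bit 5 of A is 0; XOR with the mask flips it to 1.
  1001010
^ 0100000
---------
  1101010

Answer: 1101010 (106)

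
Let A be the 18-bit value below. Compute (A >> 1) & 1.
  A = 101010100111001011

Bit 1 is the 2nd from the right.
  101010100111001011
                  ^
That bit is 1.

Answer: 1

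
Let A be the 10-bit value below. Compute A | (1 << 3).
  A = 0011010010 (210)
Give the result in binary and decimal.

Mask = 1 << 3 = 0000001000
Bit 3 of A is 0, so OR-ing with the mask flips it to 1.
  0011010010
| 0000001000
------------
  0011011010

Answer: 0011011010 (218)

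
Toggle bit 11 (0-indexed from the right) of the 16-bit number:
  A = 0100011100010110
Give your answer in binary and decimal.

Mask = 1 << 11 = 0000100000000000
Bit 11 of A is 0; XOR with the mask flips it to 1.
  0100011100010110
^ 0000100000000000
------------------
  0100111100010110

Answer: 0100111100010110 (20246)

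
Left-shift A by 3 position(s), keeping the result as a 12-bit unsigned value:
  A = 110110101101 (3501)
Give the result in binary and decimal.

Shift left by 3: drop the top 3 bit(s), append 3 zero(s) on the right.
  110110101101  ->  discard [110], keep [110101101], append 000
= 110101101000

Answer: 110101101000 (3432)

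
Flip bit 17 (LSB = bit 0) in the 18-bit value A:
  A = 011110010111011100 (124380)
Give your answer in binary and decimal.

Mask = 1 << 17 = 100000000000000000
Bit 17 of A is 0; XOR with the mask flips it to 1.
  011110010111011100
^ 100000000000000000
--------------------
  111110010111011100

Answer: 111110010111011100 (255452)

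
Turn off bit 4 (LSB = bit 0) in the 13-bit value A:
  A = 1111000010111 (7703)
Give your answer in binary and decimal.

Mask = ~(1 << 4) = 1111111101111
Bit 4 of A is 1, so AND-ing with the mask clears it to 0.
  1111000010111
& 1111111101111
---------------
  1111000000111

Answer: 1111000000111 (7687)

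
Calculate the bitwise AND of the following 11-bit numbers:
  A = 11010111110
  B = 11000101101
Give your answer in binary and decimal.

Apply & to each column (1 only where both bits are 1):
  11010111110
& 11000101101
-------------
  11000101100

Answer: 11000101100 (1580)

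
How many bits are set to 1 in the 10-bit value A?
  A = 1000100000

1000100000
1-bits at positions (from bit 0 = LSB): 5, 9
Count = 2

Answer: 2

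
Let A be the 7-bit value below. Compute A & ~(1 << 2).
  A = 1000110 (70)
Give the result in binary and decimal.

Mask = ~(1 << 2) = 1111011
Bit 2 of A is 1, so AND-ing with the mask clears it to 0.
  1000110
& 1111011
---------
  1000010

Answer: 1000010 (66)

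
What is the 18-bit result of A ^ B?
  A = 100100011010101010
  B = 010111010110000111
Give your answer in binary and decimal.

Apply ^ to each column (1 where bits differ):
  100100011010101010
^ 010111010110000111
--------------------
  110011001100101101

Answer: 110011001100101101 (209709)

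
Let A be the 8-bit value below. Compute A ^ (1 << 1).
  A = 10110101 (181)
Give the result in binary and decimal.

Mask = 1 << 1 = 00000010
Bit 1 of A is 0; XOR with the mask flips it to 1.
  10110101
^ 00000010
----------
  10110111

Answer: 10110111 (183)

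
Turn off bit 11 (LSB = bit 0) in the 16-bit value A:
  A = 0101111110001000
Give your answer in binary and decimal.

Mask = ~(1 << 11) = 1111011111111111
Bit 11 of A is 1, so AND-ing with the mask clears it to 0.
  0101111110001000
& 1111011111111111
------------------
  0101011110001000

Answer: 0101011110001000 (22408)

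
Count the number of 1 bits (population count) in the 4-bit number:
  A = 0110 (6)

0110
1-bits at positions (from bit 0 = LSB): 1, 2
Count = 2

Answer: 2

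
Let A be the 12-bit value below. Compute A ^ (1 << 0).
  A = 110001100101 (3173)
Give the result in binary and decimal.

Mask = 1 << 0 = 000000000001
Bit 0 of A is 1; XOR with the mask flips it to 0.
  110001100101
^ 000000000001
--------------
  110001100100

Answer: 110001100100 (3172)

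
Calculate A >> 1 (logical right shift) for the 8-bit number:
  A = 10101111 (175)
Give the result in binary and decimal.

Logical shift right by 1: drop the bottom 1 bit(s), prepend 1 zero(s) on the left.
  10101111  ->  keep [1010111], discard [1], prepend 0
= 01010111

Answer: 01010111 (87)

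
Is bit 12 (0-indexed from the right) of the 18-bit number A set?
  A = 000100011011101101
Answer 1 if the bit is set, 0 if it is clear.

Bit 12 is the 13th from the right.
  000100011011101101
       ^
That bit is 0.

Answer: 0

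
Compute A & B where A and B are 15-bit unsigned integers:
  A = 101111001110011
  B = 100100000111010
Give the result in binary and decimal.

Apply & to each column (1 only where both bits are 1):
  101111001110011
& 100100000111010
-----------------
  100100000110010

Answer: 100100000110010 (18482)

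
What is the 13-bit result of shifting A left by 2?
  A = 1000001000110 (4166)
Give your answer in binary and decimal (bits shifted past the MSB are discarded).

Shift left by 2: drop the top 2 bit(s), append 2 zero(s) on the right.
  1000001000110  ->  discard [10], keep [00001000110], append 00
= 0000100011000

Answer: 0000100011000 (280)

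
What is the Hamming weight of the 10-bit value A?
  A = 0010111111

0010111111
1-bits at positions (from bit 0 = LSB): 0, 1, 2, 3, 4, 5, 7
Count = 7

Answer: 7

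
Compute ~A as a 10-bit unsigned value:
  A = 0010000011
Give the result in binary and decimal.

Flip each bit (0->1, 1->0):
  0010000011
  1101111100

Answer: 1101111100 (892)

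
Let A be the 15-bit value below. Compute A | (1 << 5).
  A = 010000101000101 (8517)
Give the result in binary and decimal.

Mask = 1 << 5 = 000000000100000
Bit 5 of A is 0, so OR-ing with the mask flips it to 1.
  010000101000101
| 000000000100000
-----------------
  010000101100101

Answer: 010000101100101 (8549)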